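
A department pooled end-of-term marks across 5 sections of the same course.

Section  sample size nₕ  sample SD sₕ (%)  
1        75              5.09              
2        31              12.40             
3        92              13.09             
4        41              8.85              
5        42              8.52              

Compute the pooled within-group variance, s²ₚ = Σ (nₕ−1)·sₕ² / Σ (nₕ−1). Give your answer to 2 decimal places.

Degrees of freedom: 74 + 30 + 91 + 40 + 41 = 276.
Σ(nₕ−1)sₕ² = 74·25.9081 + 30·153.76 + 91·171.3481 + 40·78.3225 + 41·72.5904 = 28231.7829.
s²ₚ = 28231.7829 / 276 = 102.2891... → 102.29.

102.29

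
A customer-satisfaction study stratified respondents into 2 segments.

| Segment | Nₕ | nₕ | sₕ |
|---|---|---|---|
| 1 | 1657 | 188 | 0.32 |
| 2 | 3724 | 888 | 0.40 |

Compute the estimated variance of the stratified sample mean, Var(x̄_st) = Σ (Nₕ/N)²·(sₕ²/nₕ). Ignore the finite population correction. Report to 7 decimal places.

0.0001379

N = 5381. Term for each stratum: Wₕ²sₕ²/nₕ.
Var(x̄_st) = 0.0000516489 + 0.0000862979 = 0.0001379468 → 0.0001379.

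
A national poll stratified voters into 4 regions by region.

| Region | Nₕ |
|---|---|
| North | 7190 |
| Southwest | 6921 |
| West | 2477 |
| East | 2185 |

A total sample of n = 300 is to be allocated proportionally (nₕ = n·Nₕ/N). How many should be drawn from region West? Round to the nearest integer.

40

N = 7190 + 6921 + 2477 + 2185 = 18773.
n_West = 300·2477/18773 = 39.583... → 40.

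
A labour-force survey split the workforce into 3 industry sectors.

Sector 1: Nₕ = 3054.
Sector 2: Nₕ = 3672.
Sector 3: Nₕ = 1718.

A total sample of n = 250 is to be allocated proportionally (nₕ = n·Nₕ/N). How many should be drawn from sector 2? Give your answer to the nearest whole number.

109

N = 3054 + 3672 + 1718 = 8444.
n_2 = 250·3672/8444 = 108.716... → 109.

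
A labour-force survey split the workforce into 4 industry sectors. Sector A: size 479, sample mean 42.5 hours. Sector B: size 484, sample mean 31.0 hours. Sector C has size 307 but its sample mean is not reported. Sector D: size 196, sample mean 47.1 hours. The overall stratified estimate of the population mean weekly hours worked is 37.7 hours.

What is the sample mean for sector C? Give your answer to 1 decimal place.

34.8

Σ Nₕx̄ₕ = N·μ, so 307·x̄_C = 1466·37.7 − (479·42.5 + 484·31.0 + 196·47.1).
= 55268.2 − 44593.1 = 10675.1.
x̄_C = 10675.1 / 307 = 34.772... → 34.8.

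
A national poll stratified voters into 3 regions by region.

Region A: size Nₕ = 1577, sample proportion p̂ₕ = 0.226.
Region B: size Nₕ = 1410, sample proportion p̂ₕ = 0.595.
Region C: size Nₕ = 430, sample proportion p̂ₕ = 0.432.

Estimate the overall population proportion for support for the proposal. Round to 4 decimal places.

Wₕ = Nₕ/N with N = 3417: 0.4615, 0.4126, 0.1258.
p̂_st = 0.4615·0.226 + 0.4126·0.595 + 0.1258·0.432 ≈ 0.404188... → 0.4042.

0.4042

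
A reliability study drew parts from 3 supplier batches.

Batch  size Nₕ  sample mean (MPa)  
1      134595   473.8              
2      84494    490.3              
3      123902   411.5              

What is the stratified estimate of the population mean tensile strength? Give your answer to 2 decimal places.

N = 134595 + 84494 + 123902 = 342991.
Overall mean = Σ (Nₕ/N)·x̄ₕ — weight by population share, not a simple average.
Σ Nₕx̄ₕ = 134595·473.8 + 84494·490.3 + 123902·411.5 = 63771111 + 41427408.2 + 50985673 = 156184192.2.
Divide by N: 156184192.2 / 342991 = 455.3594... → 455.36.

455.36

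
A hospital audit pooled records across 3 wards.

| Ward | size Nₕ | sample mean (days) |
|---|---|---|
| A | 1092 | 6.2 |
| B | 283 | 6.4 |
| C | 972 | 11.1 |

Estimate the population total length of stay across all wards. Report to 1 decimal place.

19370.8

Estimate total by summing Nₕ·x̄ₕ over strata.
1092·6.2 + 283·6.4 + 972·11.1 = 6770.4 + 1811.2 + 10789.2 = 19370.8.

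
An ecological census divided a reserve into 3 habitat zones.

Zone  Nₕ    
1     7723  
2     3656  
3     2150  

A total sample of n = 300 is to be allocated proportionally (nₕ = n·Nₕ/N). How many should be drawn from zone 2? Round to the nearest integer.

81

N = 7723 + 3656 + 2150 = 13529.
n_2 = 300·3656/13529 = 81.070... → 81.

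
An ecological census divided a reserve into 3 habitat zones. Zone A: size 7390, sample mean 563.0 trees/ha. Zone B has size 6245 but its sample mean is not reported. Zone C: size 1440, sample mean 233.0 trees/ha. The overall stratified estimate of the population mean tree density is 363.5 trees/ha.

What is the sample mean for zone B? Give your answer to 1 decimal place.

N = 7390 + 6245 + 1440 = 15075.
Overall total = μ·N = 363.5·15075 = 5479762.5.
Subtract the known strata: 7390·563.0 + 1440·233.0 = 4496090.
Remaining total for zone B: 5479762.5 − 4496090 = 983672.5.
Divide by its size: 983672.5 / 6245 = 157.514... → 157.5.

157.5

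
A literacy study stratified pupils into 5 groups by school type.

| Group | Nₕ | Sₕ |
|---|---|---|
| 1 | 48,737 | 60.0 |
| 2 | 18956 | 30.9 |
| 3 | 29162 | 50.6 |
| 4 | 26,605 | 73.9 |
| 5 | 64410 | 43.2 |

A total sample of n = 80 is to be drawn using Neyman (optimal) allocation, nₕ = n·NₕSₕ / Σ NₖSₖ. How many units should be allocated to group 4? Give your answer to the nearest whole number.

Σ NₕSₕ = 48737·60.0 + 18956·30.9 + 29162·50.6 + 26605·73.9 + 64410·43.2 = 9734179.1.
Share for 4: 1966109.5/9734179.1 = 0.20198.
n_4 = 80 × 0.20198 = 16.158... → 16.

16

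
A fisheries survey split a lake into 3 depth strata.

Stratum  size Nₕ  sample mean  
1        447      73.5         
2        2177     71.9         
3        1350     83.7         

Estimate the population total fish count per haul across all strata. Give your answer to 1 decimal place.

1: 447·73.5 = 32854.5
2: 2177·71.9 = 156526.3
3: 1350·83.7 = 112995
τ̂ = Σ Nₕx̄ₕ = 302375.8.

302375.8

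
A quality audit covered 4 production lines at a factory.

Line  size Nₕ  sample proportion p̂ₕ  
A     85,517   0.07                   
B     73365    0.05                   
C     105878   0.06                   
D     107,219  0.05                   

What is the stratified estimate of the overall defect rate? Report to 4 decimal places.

N = 85517 + 73365 + 105878 + 107219 = 371979.
Overall proportion = Σ (Nₕ/N)·p̂ₕ.
Σ Nₕp̂ₕ = 5986.19 + 3668.25 + 6352.68 + 5360.95 = 21368.07.
21368.07 / 371979 = 0.057444... → 0.0574.

0.0574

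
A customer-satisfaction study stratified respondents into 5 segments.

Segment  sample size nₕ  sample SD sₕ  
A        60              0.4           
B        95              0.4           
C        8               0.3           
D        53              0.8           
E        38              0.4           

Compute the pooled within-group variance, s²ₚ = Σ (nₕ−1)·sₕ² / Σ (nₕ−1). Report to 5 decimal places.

A: (60−1)·0.4² = 59·0.16 = 9.44
B: (95−1)·0.4² = 94·0.16 = 15.04
C: (8−1)·0.3² = 7·0.09 = 0.63
D: (53−1)·0.8² = 52·0.64 = 33.28
E: (38−1)·0.4² = 37·0.16 = 5.92
Numerator = 64.31; denominator = Σ(nₕ−1) = 249.
s²ₚ = 64.31/249 = 0.2582731... → 0.25827.

0.25827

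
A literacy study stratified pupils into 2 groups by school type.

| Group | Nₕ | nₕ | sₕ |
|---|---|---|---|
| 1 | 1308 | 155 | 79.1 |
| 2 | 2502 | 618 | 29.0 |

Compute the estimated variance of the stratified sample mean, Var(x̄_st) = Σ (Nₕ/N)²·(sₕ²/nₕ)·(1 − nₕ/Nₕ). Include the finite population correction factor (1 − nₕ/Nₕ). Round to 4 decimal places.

4.6357

N = 3810; Wₕ = Nₕ/N.
group 1: (1308/3810)²·79.1²/155·(1 − 155/1308) = 4.1938063
group 2: (2502/3810)²·29.0²/618·(1 − 618/2502) = 0.4419018
Sum = 4.6357081 → 4.6357.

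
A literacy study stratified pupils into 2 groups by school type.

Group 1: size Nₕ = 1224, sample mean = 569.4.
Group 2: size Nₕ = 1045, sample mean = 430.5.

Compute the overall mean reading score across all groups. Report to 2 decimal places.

N = 2269; weights Wₕ = Nₕ/N = (0.5394, 0.4606).
x̄_st = Σ Wₕ·x̄ₕ = 0.5394·569.4 + 0.4606·430.5 ≈ 505.4289...
→ 505.43.

505.43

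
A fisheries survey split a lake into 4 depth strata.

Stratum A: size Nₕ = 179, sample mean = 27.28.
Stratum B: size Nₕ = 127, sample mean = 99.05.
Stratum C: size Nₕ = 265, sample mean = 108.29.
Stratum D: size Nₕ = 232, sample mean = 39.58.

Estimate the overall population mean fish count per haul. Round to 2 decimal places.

N = 179 + 127 + 265 + 232 = 803.
The stratified mean weights each stratum mean by its population share Nₕ/N.
Σ Nₕx̄ₕ = 179·27.28 + 127·99.05 + 265·108.29 + 232·39.58 = 4883.12 + 12579.35 + 28696.85 + 9182.56 = 55341.88.
Divide by N: 55341.88 / 803 = 68.9189... → 68.92.

68.92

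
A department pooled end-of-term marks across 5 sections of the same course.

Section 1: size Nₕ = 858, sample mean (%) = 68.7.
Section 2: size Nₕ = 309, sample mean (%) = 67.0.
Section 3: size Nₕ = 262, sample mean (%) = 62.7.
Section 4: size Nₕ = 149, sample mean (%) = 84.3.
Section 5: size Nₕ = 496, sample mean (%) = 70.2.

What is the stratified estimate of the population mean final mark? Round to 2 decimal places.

69.17

N = 2074; weights Wₕ = Nₕ/N = (0.4137, 0.1490, 0.1263, 0.0718, 0.2392).
x̄_st = Σ Wₕ·x̄ₕ = 0.4137·68.7 + 0.1490·67.0 + 0.1263·62.7 + 0.0718·84.3 + 0.2392·70.2 ≈ 69.1682...
→ 69.17.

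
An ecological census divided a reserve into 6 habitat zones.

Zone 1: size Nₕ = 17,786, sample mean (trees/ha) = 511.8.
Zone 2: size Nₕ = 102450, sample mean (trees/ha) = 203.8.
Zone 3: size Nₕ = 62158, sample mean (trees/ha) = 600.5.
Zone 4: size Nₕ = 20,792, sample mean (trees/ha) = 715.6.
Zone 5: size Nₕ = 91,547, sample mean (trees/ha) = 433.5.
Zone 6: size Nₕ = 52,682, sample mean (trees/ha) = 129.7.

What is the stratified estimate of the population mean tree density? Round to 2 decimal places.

370.47

N = 17786 + 102450 + 62158 + 20792 + 91547 + 52682 = 347415.
Weight each subgroup mean by Nₕ/N and sum.
Σ Nₕx̄ₕ = 17786·511.8 + 102450·203.8 + 62158·600.5 + 20792·715.6 + 91547·433.5 + 52682·129.7 = 9102874.8 + 20879310 + 37325879 + 14878755.2 + 39685624.5 + 6832855.4 = 128705298.9.
Divide by N: 128705298.9 / 347415 = 370.4656... → 370.47.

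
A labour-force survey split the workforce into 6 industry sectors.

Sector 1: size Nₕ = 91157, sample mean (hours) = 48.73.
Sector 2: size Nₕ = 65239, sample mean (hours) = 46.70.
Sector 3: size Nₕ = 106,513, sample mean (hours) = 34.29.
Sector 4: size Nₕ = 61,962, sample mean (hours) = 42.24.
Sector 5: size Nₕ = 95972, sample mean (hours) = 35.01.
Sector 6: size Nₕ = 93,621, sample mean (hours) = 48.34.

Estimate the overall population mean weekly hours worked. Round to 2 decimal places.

42.07

N = 514464; weights Wₕ = Nₕ/N = (0.1772, 0.1268, 0.2070, 0.1204, 0.1865, 0.1820).
x̄_st = Σ Wₕ·x̄ₕ = 0.1772·48.73 + 0.1268·46.70 + 0.2070·34.29 + 0.1204·42.24 + 0.1865·35.01 + 0.1820·48.34 ≈ 42.0709...
→ 42.07.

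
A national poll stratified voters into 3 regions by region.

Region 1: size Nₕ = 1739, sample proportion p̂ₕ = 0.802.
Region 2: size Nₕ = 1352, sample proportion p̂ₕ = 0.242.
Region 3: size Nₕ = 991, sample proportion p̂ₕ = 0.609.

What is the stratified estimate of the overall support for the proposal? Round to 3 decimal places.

0.570

Wₕ = Nₕ/N with N = 4082: 0.4260, 0.3312, 0.2428.
p̂_st = 0.4260·0.802 + 0.3312·0.242 + 0.2428·0.609 ≈ 0.56967... → 0.570.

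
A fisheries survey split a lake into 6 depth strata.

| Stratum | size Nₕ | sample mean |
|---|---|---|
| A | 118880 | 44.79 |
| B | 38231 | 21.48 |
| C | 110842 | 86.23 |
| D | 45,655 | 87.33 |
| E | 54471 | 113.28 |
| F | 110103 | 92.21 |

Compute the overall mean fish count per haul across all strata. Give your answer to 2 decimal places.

75.31

N = 478182; weights Wₕ = Nₕ/N = (0.2486, 0.0800, 0.2318, 0.0955, 0.1139, 0.2303).
x̄_st = Σ Wₕ·x̄ₕ = 0.2486·44.79 + 0.0800·21.48 + 0.2318·86.23 + 0.0955·87.33 + 0.1139·113.28 + 0.2303·92.21 ≈ 75.3141...
→ 75.31.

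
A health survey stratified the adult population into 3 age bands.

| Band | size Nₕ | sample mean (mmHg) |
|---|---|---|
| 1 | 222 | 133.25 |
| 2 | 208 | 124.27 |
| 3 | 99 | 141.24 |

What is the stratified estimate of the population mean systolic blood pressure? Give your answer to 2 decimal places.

131.21

x̄_st = (Σ Nₕx̄ₕ) / (Σ Nₕ) = (222·133.25 + 208·124.27 + 99·141.24) / 529
= 69412.42 / 529 = 131.2144... → 131.21.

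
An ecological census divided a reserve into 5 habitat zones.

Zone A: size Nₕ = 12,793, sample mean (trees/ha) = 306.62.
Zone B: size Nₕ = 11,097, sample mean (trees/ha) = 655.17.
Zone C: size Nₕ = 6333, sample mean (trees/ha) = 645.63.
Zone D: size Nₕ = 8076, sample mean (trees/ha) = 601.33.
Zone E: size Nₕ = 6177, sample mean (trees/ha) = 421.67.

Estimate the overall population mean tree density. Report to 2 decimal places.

N = 12793 + 11097 + 6333 + 8076 + 6177 = 44476.
Weight each subgroup mean by Nₕ/N and sum.
Σ Nₕx̄ₕ = 12793·306.62 + 11097·655.17 + 6333·645.63 + 8076·601.33 + 6177·421.67 = 3922589.66 + 7270421.49 + 4088774.79 + 4856341.08 + 2604655.59 = 22742782.61.
Divide by N: 22742782.61 / 44476 = 511.3496... → 511.35.

511.35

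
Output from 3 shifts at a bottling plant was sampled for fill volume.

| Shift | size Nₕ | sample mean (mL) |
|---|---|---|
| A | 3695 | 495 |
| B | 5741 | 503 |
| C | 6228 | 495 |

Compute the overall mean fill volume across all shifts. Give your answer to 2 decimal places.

497.93

N = 15664; weights Wₕ = Nₕ/N = (0.2359, 0.3665, 0.3976).
x̄_st = Σ Wₕ·x̄ₕ = 0.2359·495 + 0.3665·503 + 0.3976·495 ≈ 497.9321...
→ 497.93.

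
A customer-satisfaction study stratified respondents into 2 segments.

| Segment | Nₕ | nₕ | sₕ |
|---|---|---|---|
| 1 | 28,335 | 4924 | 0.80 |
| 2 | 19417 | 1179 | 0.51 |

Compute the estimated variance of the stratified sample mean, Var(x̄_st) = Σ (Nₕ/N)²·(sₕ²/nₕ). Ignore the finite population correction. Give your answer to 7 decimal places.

0.0000822

N = 47752; Wₕ = Nₕ/N.
segment 1: (28335/47752)²·0.80²/4924 = 0.0000457641
segment 2: (19417/47752)²·0.51²/1179 = 0.0000364760
Sum = 0.0000822402 → 0.0000822.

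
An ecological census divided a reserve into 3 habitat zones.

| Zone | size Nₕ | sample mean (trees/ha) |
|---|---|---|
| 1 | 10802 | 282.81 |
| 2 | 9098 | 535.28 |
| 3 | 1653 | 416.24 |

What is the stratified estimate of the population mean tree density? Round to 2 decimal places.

N = 21553; weights Wₕ = Nₕ/N = (0.5012, 0.4221, 0.0767).
x̄_st = Σ Wₕ·x̄ₕ = 0.5012·282.81 + 0.4221·535.28 + 0.0767·416.24 ≈ 399.6166...
→ 399.62.

399.62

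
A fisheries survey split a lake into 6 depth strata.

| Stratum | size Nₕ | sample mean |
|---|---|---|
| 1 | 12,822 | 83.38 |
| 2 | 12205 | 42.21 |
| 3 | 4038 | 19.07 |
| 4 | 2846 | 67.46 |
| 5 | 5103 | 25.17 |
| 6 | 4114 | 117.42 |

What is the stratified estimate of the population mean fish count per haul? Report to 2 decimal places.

59.93

N = 41128; weights Wₕ = Nₕ/N = (0.3118, 0.2968, 0.0982, 0.0692, 0.1241, 0.1000).
x̄_st = Σ Wₕ·x̄ₕ = 0.3118·83.38 + 0.2968·42.21 + 0.0982·19.07 + 0.0692·67.46 + 0.1241·25.17 + 0.1000·117.42 ≈ 59.9294...
→ 59.93.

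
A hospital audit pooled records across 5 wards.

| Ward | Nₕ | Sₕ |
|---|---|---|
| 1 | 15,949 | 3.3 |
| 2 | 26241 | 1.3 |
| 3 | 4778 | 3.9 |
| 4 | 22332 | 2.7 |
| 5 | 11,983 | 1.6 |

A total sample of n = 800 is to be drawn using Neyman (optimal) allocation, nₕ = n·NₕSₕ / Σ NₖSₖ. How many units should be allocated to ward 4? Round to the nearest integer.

261

Σ NₕSₕ = 15949·3.3 + 26241·1.3 + 4778·3.9 + 22332·2.7 + 11983·1.6 = 184848.4.
Share for 4: 60296.4/184848.4 = 0.32619.
n_4 = 800 × 0.32619 = 260.955... → 261.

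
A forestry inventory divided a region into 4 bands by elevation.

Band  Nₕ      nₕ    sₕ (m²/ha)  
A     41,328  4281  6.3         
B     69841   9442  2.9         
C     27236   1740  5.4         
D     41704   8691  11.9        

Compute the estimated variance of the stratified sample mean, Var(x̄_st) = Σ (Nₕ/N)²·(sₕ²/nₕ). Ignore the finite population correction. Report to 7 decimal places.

N = 180109; Wₕ = Nₕ/N.
band A: (41328/180109)²·6.3²/4281 = 0.0004881506
band B: (69841/180109)²·2.9²/9442 = 0.0001339313
band C: (27236/180109)²·5.4²/1740 = 0.0003832252
band D: (41704/180109)²·11.9²/8691 = 0.0008735922
Sum = 0.0018788994 → 0.0018789.

0.0018789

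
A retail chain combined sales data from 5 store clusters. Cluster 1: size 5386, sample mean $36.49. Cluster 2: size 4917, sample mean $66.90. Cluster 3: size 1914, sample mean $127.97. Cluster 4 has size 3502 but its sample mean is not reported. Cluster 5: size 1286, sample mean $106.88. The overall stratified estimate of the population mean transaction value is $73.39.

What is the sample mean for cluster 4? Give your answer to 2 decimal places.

N = 5386 + 4917 + 1914 + 3502 + 1286 = 17005.
Overall total = μ·N = 73.39·17005 = 1247996.95.
Subtract the known strata: 5386·36.49 + 4917·66.90 + 1914·127.97 + 1286·106.88 = 907864.7.
Remaining total for cluster 4: 1247996.95 − 907864.7 = 340132.25.
Divide by its size: 340132.25 / 3502 = 97.1251... → 97.13.

97.13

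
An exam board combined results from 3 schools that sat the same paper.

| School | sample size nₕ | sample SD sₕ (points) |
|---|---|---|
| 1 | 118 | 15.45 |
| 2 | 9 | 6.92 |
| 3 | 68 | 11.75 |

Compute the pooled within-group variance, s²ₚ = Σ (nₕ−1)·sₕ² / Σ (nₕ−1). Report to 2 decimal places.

Degrees of freedom: 117 + 8 + 67 = 192.
Σ(nₕ−1)sₕ² = 117·238.7025 + 8·47.8864 + 67·138.0625 = 37561.4712.
s²ₚ = 37561.4712 / 192 = 195.6327... → 195.63.

195.63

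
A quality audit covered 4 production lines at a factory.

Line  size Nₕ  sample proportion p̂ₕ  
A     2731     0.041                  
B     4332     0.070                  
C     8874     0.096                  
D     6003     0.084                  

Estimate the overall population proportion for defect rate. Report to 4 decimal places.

Wₕ = Nₕ/N with N = 21940: 0.1245, 0.1974, 0.4045, 0.2736.
p̂_st = 0.1245·0.041 + 0.1974·0.070 + 0.4045·0.096 + 0.2736·0.084 ≈ 0.080737... → 0.0807.

0.0807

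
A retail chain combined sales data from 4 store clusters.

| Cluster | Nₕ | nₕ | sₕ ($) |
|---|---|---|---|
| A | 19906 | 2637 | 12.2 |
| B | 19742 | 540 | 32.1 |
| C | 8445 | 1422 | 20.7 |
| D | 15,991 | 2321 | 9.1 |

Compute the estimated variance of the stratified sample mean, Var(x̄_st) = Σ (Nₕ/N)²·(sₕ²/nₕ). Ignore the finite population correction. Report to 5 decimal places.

N = 64084. Term for each stratum: Wₕ²sₕ²/nₕ.
Var(x̄_st) = 0.00544601 + 0.18109205 + 0.00523288 + 0.00222157 = 0.19399251 → 0.19399.

0.19399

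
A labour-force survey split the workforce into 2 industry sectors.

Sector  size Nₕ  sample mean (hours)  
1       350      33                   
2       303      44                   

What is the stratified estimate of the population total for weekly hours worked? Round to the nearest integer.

24882

1: 350·33 = 11550
2: 303·44 = 13332
τ̂ = Σ Nₕx̄ₕ = 24882.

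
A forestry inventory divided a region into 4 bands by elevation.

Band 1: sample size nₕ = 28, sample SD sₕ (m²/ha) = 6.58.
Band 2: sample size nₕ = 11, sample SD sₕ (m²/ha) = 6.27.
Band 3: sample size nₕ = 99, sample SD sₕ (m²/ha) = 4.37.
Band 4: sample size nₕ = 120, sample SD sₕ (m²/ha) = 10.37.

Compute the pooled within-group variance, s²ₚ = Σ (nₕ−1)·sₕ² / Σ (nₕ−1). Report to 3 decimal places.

1: (28−1)·6.58² = 27·43.2964 = 1169.0028
2: (11−1)·6.27² = 10·39.3129 = 393.129
3: (99−1)·4.37² = 98·19.0969 = 1871.4962
4: (120−1)·10.37² = 119·107.5369 = 12796.8911
Numerator = 16230.5191; denominator = Σ(nₕ−1) = 254.
s²ₚ = 16230.5191/254 = 63.89968... → 63.900.

63.900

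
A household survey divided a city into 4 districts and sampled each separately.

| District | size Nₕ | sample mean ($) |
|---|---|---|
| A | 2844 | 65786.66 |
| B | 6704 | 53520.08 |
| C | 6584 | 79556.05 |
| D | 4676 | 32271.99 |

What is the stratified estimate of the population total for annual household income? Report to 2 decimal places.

1220596735.80

Population total = Σ Nₕ·x̄ₕ (each stratum's size times its mean).
2844·65786.66 + 6704·53520.08 + 6584·79556.05 + 4676·32271.99 = 187097261.04 + 358798616.32 + 523797033.2 + 150903825.24 = 1220596735.80.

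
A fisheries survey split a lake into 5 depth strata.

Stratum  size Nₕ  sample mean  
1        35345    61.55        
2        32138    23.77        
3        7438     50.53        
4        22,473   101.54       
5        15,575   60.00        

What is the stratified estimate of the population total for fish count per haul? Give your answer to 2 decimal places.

6531655.57

Estimate total by summing Nₕ·x̄ₕ over strata.
35345·61.55 + 32138·23.77 + 7438·50.53 + 22473·101.54 + 15575·60.00 = 2175484.75 + 763920.26 + 375842.14 + 2281908.42 + 934500 = 6531655.57.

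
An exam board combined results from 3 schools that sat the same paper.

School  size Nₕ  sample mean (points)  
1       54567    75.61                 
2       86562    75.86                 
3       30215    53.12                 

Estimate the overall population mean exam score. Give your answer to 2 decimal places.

N = 54567 + 86562 + 30215 = 171344.
The stratified mean weights each stratum mean by its population share Nₕ/N.
Σ Nₕx̄ₕ = 54567·75.61 + 86562·75.86 + 30215·53.12 = 4125810.87 + 6566593.32 + 1605020.8 = 12297424.99.
Divide by N: 12297424.99 / 171344 = 71.7704... → 71.77.

71.77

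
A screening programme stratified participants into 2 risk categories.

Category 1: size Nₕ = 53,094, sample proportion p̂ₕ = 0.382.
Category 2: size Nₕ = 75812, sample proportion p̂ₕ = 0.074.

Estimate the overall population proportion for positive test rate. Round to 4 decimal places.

N = 53094 + 75812 = 128906.
Overall proportion = Σ (Nₕ/N)·p̂ₕ.
Σ Nₕp̂ₕ = 20281.908 + 5610.088 = 25891.996.
25891.996 / 128906 = 0.200860... → 0.2009.

0.2009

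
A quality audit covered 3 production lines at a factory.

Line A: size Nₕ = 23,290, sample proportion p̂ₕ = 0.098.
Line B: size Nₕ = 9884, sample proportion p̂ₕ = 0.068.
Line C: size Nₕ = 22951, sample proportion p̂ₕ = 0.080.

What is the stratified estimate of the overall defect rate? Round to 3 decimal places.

0.085

Wₕ = Nₕ/N with N = 56125: 0.4150, 0.1761, 0.4089.
p̂_st = 0.4150·0.098 + 0.1761·0.068 + 0.4089·0.080 ≈ 0.08536... → 0.085.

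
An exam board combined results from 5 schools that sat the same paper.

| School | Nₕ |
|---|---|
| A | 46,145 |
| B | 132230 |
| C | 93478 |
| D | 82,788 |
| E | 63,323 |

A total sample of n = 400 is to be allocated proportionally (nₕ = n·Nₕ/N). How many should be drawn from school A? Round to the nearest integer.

44

N = 46145 + 132230 + 93478 + 82788 + 63323 = 417964.
n_A = 400·46145/417964 = 44.162... → 44.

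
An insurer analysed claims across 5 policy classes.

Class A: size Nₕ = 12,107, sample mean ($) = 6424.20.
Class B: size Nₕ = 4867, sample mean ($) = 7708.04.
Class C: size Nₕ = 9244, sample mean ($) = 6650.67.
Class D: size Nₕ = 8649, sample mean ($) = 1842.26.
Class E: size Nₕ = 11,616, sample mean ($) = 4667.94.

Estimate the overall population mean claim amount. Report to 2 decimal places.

5312.22

x̄_st = (Σ Nₕx̄ₕ) / (Σ Nₕ) = (12107·6424.20 + 4867·7708.04 + 9244·6650.67 + 8649·1842.26 + 11616·4667.94) / 46483
= 246928111.34 / 46483 = 5312.2241... → 5312.22.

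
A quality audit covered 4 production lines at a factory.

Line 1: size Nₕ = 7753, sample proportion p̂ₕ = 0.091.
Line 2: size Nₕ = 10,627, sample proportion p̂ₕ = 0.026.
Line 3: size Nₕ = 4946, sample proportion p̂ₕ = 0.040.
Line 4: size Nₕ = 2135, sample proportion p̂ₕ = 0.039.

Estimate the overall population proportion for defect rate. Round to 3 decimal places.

Wₕ = Nₕ/N with N = 25461: 0.3045, 0.4174, 0.1943, 0.0839.
p̂_st = 0.3045·0.091 + 0.4174·0.026 + 0.1943·0.040 + 0.0839·0.039 ≈ 0.04960... → 0.050.

0.050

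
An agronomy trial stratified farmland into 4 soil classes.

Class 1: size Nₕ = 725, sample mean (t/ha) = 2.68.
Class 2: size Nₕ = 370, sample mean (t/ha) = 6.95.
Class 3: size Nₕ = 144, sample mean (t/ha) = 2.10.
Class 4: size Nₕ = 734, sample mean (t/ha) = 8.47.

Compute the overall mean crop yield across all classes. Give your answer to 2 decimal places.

x̄_st = (Σ Nₕx̄ₕ) / (Σ Nₕ) = (725·2.68 + 370·6.95 + 144·2.10 + 734·8.47) / 1973
= 11033.88 / 1973 = 5.5924... → 5.59.

5.59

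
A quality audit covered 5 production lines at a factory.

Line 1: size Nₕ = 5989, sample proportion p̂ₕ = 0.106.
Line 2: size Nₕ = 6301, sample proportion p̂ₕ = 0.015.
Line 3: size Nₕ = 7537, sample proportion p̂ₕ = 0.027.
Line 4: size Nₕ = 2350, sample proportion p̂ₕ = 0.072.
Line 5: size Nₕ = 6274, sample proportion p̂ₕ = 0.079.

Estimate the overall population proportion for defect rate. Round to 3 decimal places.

N = 5989 + 6301 + 7537 + 2350 + 6274 = 28451.
Overall proportion = Σ (Nₕ/N)·p̂ₕ.
Σ Nₕp̂ₕ = 634.834 + 94.515 + 203.499 + 169.2 + 495.646 = 1597.694.
1597.694 / 28451 = 0.05616... → 0.056.

0.056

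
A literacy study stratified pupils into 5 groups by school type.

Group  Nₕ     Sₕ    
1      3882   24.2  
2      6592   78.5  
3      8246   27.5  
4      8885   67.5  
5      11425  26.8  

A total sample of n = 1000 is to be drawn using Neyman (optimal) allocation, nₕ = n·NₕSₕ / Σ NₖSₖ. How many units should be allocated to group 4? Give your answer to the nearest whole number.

344

Σ NₕSₕ = 3882·24.2 + 6592·78.5 + 8246·27.5 + 8885·67.5 + 11425·26.8 = 1744108.9.
Share for 4: 599737.5/1744108.9 = 0.34386.
n_4 = 1000 × 0.34386 = 343.865... → 344.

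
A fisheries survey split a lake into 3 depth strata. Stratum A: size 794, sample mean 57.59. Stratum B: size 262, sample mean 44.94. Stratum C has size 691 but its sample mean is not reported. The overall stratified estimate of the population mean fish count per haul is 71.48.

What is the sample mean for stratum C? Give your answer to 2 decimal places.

97.50

Σ Nₕx̄ₕ = N·μ, so 691·x̄_C = 1747·71.48 − (794·57.59 + 262·44.94).
= 124875.56 − 57500.74 = 67374.82.
x̄_C = 67374.82 / 691 = 97.5034... → 97.50.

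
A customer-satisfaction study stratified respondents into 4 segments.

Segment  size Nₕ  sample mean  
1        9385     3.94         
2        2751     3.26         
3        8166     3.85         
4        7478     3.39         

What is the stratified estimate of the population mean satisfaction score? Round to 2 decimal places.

N = 9385 + 2751 + 8166 + 7478 = 27780.
The stratified mean weights each stratum mean by its population share Nₕ/N.
Σ Nₕx̄ₕ = 9385·3.94 + 2751·3.26 + 8166·3.85 + 7478·3.39 = 36976.9 + 8968.26 + 31439.1 + 25350.42 = 102734.68.
Divide by N: 102734.68 / 27780 = 3.6982... → 3.70.

3.70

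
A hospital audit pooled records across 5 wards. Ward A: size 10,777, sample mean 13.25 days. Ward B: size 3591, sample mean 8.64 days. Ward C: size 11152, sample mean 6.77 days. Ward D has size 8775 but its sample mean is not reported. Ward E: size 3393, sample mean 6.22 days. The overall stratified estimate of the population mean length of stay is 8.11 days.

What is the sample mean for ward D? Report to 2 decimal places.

4.01

N = 10777 + 3591 + 11152 + 8775 + 3393 = 37688.
Overall total = μ·N = 8.11·37688 = 305649.68.
Subtract the known strata: 10777·13.25 + 3591·8.64 + 11152·6.77 + 3393·6.22 = 270424.99.
Remaining total for ward D: 305649.68 − 270424.99 = 35224.69.
Divide by its size: 35224.69 / 8775 = 4.0142... → 4.01.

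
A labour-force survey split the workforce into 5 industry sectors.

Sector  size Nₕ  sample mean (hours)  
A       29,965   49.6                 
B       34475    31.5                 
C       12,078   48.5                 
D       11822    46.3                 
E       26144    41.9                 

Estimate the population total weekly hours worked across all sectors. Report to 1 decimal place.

4800801.7

A: 29965·49.6 = 1486264
B: 34475·31.5 = 1085962.5
C: 12078·48.5 = 585783
D: 11822·46.3 = 547358.6
E: 26144·41.9 = 1095433.6
τ̂ = Σ Nₕx̄ₕ = 4800801.7.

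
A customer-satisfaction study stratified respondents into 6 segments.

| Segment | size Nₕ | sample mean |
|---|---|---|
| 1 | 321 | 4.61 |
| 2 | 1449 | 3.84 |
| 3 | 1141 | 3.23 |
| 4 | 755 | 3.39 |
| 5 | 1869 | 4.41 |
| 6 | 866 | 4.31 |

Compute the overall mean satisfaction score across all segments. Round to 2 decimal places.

3.95

x̄_st = (Σ Nₕx̄ₕ) / (Σ Nₕ) = (321·4.61 + 1449·3.84 + 1141·3.23 + 755·3.39 + 1869·4.41 + 866·4.31) / 6401
= 25263.6 / 6401 = 3.9468... → 3.95.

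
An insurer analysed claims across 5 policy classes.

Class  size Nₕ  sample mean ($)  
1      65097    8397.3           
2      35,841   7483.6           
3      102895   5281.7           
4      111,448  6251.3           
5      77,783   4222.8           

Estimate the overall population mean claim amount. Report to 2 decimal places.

6063.84

N = 393064; weights Wₕ = Nₕ/N = (0.1656, 0.0912, 0.2618, 0.2835, 0.1979).
x̄_st = Σ Wₕ·x̄ₕ = 0.1656·8397.3 + 0.0912·7483.6 + 0.2618·5281.7 + 0.2835·6251.3 + 0.1979·4222.8 ≈ 6063.8374...
→ 6063.84.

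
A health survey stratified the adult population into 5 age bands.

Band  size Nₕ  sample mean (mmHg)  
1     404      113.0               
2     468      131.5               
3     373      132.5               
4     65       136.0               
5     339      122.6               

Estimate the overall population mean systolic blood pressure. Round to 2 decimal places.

N = 1649; weights Wₕ = Nₕ/N = (0.2450, 0.2838, 0.2262, 0.0394, 0.2056).
x̄_st = Σ Wₕ·x̄ₕ = 0.2450·113.0 + 0.2838·131.5 + 0.2262·132.5 + 0.0394·136.0 + 0.2056·122.6 ≈ 125.5415...
→ 125.54.

125.54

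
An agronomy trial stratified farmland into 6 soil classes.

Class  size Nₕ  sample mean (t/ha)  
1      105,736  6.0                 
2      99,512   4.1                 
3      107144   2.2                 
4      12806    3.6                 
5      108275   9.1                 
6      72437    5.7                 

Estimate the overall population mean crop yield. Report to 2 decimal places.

5.38

x̄_st = (Σ Nₕx̄ₕ) / (Σ Nₕ) = (105736·6.0 + 99512·4.1 + 107144·2.2 + 12806·3.6 + 108275·9.1 + 72437·5.7) / 505910
= 2722427 / 505910 = 5.3812... → 5.38.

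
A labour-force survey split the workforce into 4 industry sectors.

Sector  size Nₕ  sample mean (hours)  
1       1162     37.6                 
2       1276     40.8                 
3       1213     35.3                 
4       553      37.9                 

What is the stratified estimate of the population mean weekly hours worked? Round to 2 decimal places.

37.95

N = 1162 + 1276 + 1213 + 553 = 4204.
Weight each subgroup mean by Nₕ/N and sum.
Σ Nₕx̄ₕ = 1162·37.6 + 1276·40.8 + 1213·35.3 + 553·37.9 = 43691.2 + 52060.8 + 42818.9 + 20958.7 = 159529.6.
Divide by N: 159529.6 / 4204 = 37.9471... → 37.95.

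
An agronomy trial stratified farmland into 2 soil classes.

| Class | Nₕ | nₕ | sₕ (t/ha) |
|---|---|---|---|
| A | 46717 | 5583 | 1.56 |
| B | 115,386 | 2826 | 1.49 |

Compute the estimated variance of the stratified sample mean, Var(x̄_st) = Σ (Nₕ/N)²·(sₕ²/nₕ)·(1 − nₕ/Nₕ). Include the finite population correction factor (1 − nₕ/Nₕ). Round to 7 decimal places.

0.0004202

N = 162103. Term for each stratum: Wₕ²sₕ²/nₕ·(1−nₕ/Nₕ).
Var(x̄_st) = 0.0000318768 + 0.0003882893 = 0.0004201662 → 0.0004202.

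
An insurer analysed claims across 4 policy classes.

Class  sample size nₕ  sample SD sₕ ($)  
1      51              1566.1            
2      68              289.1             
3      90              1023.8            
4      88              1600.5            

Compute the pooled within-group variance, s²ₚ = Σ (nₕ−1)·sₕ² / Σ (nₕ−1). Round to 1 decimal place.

1516652.8

1: (51−1)·1566.1² = 50·2452669.21 = 122633460.5
2: (68−1)·289.1² = 67·83578.81 = 5599780.27
3: (90−1)·1023.8² = 89·1048166.44 = 93286813.16
4: (88−1)·1600.5² = 87·2561600.25 = 222859221.75
Numerator = 444379275.68; denominator = Σ(nₕ−1) = 293.
s²ₚ = 444379275.68/293 = 1516652.818... → 1516652.8.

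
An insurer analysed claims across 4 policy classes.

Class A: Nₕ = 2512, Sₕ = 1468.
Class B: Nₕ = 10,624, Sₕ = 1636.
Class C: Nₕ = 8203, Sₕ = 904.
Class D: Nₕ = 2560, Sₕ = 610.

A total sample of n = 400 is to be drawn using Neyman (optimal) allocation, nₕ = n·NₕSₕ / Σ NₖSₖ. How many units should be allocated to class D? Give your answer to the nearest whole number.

21

Σ NₕSₕ = 2512·1468 + 10624·1636 + 8203·904 + 2560·610 = 30045592.
Share for D: 1561600/30045592 = 0.05197.
n_D = 400 × 0.05197 = 20.790... → 21.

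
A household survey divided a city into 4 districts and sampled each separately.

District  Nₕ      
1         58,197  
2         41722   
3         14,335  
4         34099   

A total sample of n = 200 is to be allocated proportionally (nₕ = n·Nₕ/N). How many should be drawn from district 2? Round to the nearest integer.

56

N = 58197 + 41722 + 14335 + 34099 = 148353.
n_2 = 200·41722/148353 = 56.247... → 56.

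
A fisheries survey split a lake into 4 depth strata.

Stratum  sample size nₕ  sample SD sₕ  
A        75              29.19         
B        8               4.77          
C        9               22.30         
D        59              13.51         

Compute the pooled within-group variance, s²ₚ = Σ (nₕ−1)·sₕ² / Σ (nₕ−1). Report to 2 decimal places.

529.09

A: (75−1)·29.19² = 74·852.0561 = 63052.1514
B: (8−1)·4.77² = 7·22.7529 = 159.2703
C: (9−1)·22.30² = 8·497.29 = 3978.32
D: (59−1)·13.51² = 58·182.5201 = 10586.1658
Numerator = 77775.9075; denominator = Σ(nₕ−1) = 147.
s²ₚ = 77775.9075/147 = 529.0878... → 529.09.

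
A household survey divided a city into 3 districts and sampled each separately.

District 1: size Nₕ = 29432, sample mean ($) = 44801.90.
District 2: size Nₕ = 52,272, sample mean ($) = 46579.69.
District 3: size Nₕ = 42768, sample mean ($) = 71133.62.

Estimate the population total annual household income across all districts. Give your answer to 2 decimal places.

6795665736.64

1: 29432·44801.90 = 1318609520.8
2: 52272·46579.69 = 2434813555.68
3: 42768·71133.62 = 3042242660.16
τ̂ = Σ Nₕx̄ₕ = 6795665736.64.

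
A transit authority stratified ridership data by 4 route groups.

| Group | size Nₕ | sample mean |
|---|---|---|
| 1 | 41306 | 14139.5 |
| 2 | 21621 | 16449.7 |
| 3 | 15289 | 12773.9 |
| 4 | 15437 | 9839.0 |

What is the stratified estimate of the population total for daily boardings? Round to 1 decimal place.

Population total = Σ Nₕ·x̄ₕ (each stratum's size times its mean).
41306·14139.5 + 21621·16449.7 + 15289·12773.9 + 15437·9839.0 = 584046187 + 355658963.7 + 195300157.1 + 151884643 = 1286889950.8.

1286889950.8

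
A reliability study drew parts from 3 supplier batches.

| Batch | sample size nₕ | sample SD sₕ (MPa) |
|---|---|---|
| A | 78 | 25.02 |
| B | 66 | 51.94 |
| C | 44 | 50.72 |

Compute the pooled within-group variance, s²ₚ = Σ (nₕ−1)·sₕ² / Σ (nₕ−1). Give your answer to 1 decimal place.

1806.4

Degrees of freedom: 77 + 65 + 43 = 185.
Σ(nₕ−1)sₕ² = 77·626.0004 + 65·2697.7636 + 43·2572.5184 = 334174.956.
s²ₚ = 334174.956 / 185 = 1806.351... → 1806.4.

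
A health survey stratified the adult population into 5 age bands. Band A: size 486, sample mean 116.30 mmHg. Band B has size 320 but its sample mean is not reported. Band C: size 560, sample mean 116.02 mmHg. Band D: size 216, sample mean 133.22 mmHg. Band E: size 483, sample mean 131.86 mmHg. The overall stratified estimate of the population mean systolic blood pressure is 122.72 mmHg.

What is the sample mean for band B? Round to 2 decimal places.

123.31

N = 486 + 320 + 560 + 216 + 483 = 2065.
Overall total = μ·N = 122.72·2065 = 253416.8.
Subtract the known strata: 486·116.30 + 560·116.02 + 216·133.22 + 483·131.86 = 213956.9.
Remaining total for band B: 253416.8 − 213956.9 = 39459.9.
Divide by its size: 39459.9 / 320 = 123.3122... → 123.31.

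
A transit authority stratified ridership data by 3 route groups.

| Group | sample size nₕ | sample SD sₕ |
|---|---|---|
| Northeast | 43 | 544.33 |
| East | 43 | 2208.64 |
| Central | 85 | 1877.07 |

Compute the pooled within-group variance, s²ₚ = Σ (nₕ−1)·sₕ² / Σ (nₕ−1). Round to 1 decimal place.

Northeast: (43−1)·544.33² = 42·296295.1489 = 12444396.2538
East: (43−1)·2208.64² = 42·4878090.6496 = 204879807.2832
Central: (85−1)·1877.07² = 84·3523391.7849 = 295964909.9316
Numerator = 513289113.4686; denominator = Σ(nₕ−1) = 168.
s²ₚ = 513289113.4686/168 = 3055292.342... → 3055292.3.

3055292.3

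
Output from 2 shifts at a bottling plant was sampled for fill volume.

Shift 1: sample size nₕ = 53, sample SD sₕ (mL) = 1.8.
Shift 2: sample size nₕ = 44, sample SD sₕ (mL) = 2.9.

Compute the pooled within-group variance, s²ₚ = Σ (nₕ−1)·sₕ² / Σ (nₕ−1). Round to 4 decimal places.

5.5801

1: (53−1)·1.8² = 52·3.24 = 168.48
2: (44−1)·2.9² = 43·8.41 = 361.63
Numerator = 530.11; denominator = Σ(nₕ−1) = 95.
s²ₚ = 530.11/95 = 5.580105... → 5.5801.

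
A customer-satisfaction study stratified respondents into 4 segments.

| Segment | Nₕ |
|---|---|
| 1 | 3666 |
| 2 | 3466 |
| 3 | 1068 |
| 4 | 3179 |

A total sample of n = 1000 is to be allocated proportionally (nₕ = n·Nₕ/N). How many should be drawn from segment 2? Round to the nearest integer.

305

N = 3666 + 3466 + 1068 + 3179 = 11379.
n_2 = 1000·3466/11379 = 304.596... → 305.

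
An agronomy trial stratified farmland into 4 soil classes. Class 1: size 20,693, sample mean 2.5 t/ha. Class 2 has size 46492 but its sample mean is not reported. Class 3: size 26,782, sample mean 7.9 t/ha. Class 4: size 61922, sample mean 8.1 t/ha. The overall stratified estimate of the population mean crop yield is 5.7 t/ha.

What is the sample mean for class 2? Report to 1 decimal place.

Σ Nₕx̄ₕ = N·μ, so 46492·x̄_2 = 155889·5.7 − (20693·2.5 + 26782·7.9 + 61922·8.1).
= 888567.3 − 764878.5 = 123688.8.
x̄_2 = 123688.8 / 46492 = 2.660... → 2.7.

2.7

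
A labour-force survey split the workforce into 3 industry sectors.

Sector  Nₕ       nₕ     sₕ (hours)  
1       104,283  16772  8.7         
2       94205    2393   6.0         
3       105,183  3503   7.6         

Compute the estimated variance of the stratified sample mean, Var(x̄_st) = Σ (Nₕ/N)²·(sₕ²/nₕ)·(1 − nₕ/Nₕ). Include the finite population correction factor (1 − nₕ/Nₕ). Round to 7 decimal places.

N = 303671. Term for each stratum: Wₕ²sₕ²/nₕ·(1−nₕ/Nₕ).
Var(x̄_st) = 0.0004466046 + 0.0014109985 + 0.0019123241 = 0.0037699272 → 0.0037699.

0.0037699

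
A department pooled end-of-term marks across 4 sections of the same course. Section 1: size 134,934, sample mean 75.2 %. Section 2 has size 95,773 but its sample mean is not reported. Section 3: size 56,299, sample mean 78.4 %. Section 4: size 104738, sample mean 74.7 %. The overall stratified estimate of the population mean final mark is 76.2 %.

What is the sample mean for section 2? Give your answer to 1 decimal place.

78.0

N = 134934 + 95773 + 56299 + 104738 = 391744.
Overall total = μ·N = 76.2·391744 = 29850892.8.
Subtract the known strata: 134934·75.2 + 56299·78.4 + 104738·74.7 = 22384807.
Remaining total for section 2: 29850892.8 − 22384807 = 7466085.8.
Divide by its size: 7466085.8 / 95773 = 77.956... → 78.0.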